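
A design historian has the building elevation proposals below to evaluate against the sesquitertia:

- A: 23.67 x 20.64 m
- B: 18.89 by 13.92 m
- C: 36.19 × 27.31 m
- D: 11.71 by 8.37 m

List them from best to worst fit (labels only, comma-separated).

C, B, D, A

Ratios: A = 23.67 / 20.64 ≈ 1.147; B = 18.89 / 13.92 ≈ 1.357; C = 36.19 / 27.31 ≈ 1.325; D = 11.71 / 8.37 ≈ 1.399.
|Δ from 1.333|: A 0.186; B 0.024; C 0.008; D 0.066.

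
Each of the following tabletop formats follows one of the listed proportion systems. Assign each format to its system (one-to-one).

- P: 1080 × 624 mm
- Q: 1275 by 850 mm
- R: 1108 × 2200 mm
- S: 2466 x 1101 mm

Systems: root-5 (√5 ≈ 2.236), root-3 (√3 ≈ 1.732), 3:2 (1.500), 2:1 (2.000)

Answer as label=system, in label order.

P=root-3, Q=3:2, R=2:1, S=root-5

Ratios: P ≈ 1.731; Q ≈ 1.500; R ≈ 1.986; S ≈ 2.240.
Targets: root-5 ≈ 2.236; root-3 ≈ 1.732; 3:2 ≈ 1.500; 2:1 ≈ 2.000.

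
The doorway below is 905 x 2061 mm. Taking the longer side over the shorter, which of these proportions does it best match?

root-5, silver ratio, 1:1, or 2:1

root-5

Ratio = 2061 / 905 ≈ 2.277.
Distances: root-5 2.236 (Δ 0.041); silver ratio 2.414 (Δ 0.137); 1:1 1.000 (Δ 1.277); 2:1 2.000 (Δ 0.277).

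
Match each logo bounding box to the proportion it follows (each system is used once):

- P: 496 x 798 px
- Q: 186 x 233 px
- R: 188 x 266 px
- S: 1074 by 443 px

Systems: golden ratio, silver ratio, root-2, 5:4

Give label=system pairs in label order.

P=golden ratio, Q=5:4, R=root-2, S=silver ratio

Ratios: P ≈ 1.609; Q ≈ 1.253; R ≈ 1.415; S ≈ 2.424.
Targets: golden ratio ≈ 1.618; silver ratio ≈ 2.414; root-2 ≈ 1.414; 5:4 ≈ 1.250.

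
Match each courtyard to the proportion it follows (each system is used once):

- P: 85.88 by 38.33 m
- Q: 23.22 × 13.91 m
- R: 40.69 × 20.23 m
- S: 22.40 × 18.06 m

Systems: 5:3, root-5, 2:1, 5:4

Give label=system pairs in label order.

P = 85.88/38.33 ≈ 2.241 → root-5 (2.236)
Q = 23.22/13.91 ≈ 1.669 → 5:3 (1.667)
R = 40.69/20.23 ≈ 2.011 → 2:1 (2.000)
S = 22.40/18.06 ≈ 1.240 → 5:4 (1.250)

P=root-5, Q=5:3, R=2:1, S=5:4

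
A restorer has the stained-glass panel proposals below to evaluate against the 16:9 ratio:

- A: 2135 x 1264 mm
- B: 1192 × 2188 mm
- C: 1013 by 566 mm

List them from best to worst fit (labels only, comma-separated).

A: 2135/1264 ≈ 1.689 → |1.689 − 1.778| = 0.089
B: 2188/1192 ≈ 1.836 → |1.836 − 1.778| = 0.058
C: 1013/566 ≈ 1.790 → |1.790 − 1.778| = 0.012

C, B, A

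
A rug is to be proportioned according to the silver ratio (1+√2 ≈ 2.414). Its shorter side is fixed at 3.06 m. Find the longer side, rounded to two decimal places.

silver ratio ≈ 2.41421.
Longer side = 3.06 × 2.41421 ≈ 7.3875 → 7.39 m.

7.39 m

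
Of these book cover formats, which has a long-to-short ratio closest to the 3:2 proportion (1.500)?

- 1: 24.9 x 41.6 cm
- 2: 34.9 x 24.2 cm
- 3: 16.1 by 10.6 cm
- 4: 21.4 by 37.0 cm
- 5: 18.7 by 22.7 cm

3

Target 3:2 ≈ 1.500.
1: 1.671 (Δ0.171)  2: 1.442 (Δ0.058)  3: 1.519 (Δ0.019)  4: 1.729 (Δ0.229)  5: 1.214 (Δ0.286)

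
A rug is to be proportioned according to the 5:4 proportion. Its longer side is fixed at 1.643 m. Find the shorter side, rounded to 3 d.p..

1.314 m

5:4 = 1.25000.
Shorter side = 1.643 ÷ 1.25000 ≈ 1.31440 → 1.314 m.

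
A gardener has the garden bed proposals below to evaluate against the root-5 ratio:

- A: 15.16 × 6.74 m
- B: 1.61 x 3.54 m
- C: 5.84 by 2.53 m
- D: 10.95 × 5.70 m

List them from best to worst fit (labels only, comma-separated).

Ratios: A = 15.16 / 6.74 ≈ 2.249; B = 3.54 / 1.61 ≈ 2.199; C = 5.84 / 2.53 ≈ 2.308; D = 10.95 / 5.70 ≈ 1.921.
|Δ from 2.236|: A 0.013; B 0.037; C 0.072; D 0.315.

A, B, C, D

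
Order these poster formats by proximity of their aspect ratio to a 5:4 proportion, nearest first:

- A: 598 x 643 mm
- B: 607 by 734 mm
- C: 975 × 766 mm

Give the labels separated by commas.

C, B, A

Ratios: A = 643 / 598 ≈ 1.075; B = 734 / 607 ≈ 1.209; C = 975 / 766 ≈ 1.273.
|Δ from 1.250|: A 0.175; B 0.041; C 0.023.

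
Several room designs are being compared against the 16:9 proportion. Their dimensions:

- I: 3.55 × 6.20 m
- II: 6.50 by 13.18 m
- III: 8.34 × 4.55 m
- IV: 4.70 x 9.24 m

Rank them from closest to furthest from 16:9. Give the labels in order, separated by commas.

I: 6.20/3.55 ≈ 1.746 → |1.746 − 1.778| = 0.032
II: 13.18/6.50 ≈ 2.028 → |2.028 − 1.778| = 0.250
III: 8.34/4.55 ≈ 1.833 → |1.833 − 1.778| = 0.055
IV: 9.24/4.70 ≈ 1.966 → |1.966 − 1.778| = 0.188

I, III, IV, II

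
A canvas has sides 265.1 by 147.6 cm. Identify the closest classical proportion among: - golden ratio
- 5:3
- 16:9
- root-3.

Ratio = 265.1 / 147.6 ≈ 1.796.
Distances: golden ratio 1.618 (Δ 0.178); 5:3 1.667 (Δ 0.129); 16:9 1.778 (Δ 0.018); root-3 1.732 (Δ 0.064).

16:9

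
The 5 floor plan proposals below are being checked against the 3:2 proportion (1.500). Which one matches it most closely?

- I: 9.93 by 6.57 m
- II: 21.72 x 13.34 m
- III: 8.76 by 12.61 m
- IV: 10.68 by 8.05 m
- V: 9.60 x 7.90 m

Ratios (long/short): I ≈ 1.511; II ≈ 1.628; III ≈ 1.439; IV ≈ 1.327; V ≈ 1.215.
3:2 ≈ 1.500; option I is nearest (Δ 0.011).

I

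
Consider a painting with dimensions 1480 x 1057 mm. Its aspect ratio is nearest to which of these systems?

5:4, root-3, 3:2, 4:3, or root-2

root-2

Ratio = 1480 / 1057 ≈ 1.400.
Distances: 5:4 1.250 (Δ 0.150); root-3 1.732 (Δ 0.332); 3:2 1.500 (Δ 0.100); 4:3 1.333 (Δ 0.067); root-2 1.414 (Δ 0.014).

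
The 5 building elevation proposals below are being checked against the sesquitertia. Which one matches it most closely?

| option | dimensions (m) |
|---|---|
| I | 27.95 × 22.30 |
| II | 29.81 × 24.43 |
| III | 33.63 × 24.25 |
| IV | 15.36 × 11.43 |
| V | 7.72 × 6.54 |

IV

Ratios (long/short): I ≈ 1.253; II ≈ 1.220; III ≈ 1.387; IV ≈ 1.344; V ≈ 1.180.
4:3 ≈ 1.333; option IV is nearest (Δ 0.011).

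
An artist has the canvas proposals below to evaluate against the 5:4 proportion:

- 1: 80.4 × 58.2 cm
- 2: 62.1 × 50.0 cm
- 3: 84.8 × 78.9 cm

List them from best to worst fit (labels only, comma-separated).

1: 80.4/58.2 ≈ 1.381 → |1.381 − 1.250| = 0.131
2: 62.1/50.0 ≈ 1.242 → |1.242 − 1.250| = 0.008
3: 84.8/78.9 ≈ 1.075 → |1.075 − 1.250| = 0.175

2, 1, 3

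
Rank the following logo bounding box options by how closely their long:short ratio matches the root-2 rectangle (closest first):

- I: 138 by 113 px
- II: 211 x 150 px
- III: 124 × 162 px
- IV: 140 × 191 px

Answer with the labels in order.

II, IV, III, I

Ratios: I = 138 / 113 ≈ 1.221; II = 211 / 150 ≈ 1.407; III = 162 / 124 ≈ 1.306; IV = 191 / 140 ≈ 1.364.
|Δ from 1.414|: I 0.193; II 0.007; III 0.108; IV 0.050.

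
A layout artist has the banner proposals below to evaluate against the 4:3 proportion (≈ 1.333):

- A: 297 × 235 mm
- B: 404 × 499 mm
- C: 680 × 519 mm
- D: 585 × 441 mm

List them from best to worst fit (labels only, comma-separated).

A: 297/235 ≈ 1.264 → |1.264 − 1.333| = 0.069
B: 499/404 ≈ 1.235 → |1.235 − 1.333| = 0.098
C: 680/519 ≈ 1.310 → |1.310 − 1.333| = 0.023
D: 585/441 ≈ 1.327 → |1.327 − 1.333| = 0.006

D, C, A, B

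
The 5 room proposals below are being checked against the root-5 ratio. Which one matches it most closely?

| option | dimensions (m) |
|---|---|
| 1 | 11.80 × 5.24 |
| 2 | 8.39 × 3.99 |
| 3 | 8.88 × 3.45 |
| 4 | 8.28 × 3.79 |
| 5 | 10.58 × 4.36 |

Target root-5 ≈ 2.236.
1: 2.252 (Δ0.016)  2: 2.103 (Δ0.133)  3: 2.574 (Δ0.338)  4: 2.185 (Δ0.051)  5: 2.427 (Δ0.191)

1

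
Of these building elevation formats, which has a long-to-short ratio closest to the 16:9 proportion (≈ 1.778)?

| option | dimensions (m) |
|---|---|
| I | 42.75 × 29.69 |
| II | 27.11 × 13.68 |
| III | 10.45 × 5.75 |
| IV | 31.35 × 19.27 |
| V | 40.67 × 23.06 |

Target 16:9 ≈ 1.778.
I: 1.440 (Δ0.338)  II: 1.982 (Δ0.204)  III: 1.817 (Δ0.039)  IV: 1.627 (Δ0.151)  V: 1.764 (Δ0.014)

V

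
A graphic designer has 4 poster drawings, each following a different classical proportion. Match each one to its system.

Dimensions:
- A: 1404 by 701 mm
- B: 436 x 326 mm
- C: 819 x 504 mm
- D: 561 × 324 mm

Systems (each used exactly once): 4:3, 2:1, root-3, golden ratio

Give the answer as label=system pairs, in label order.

Ratios: A ≈ 2.003; B ≈ 1.337; C ≈ 1.625; D ≈ 1.731.
Targets: 4:3 ≈ 1.333; 2:1 ≈ 2.000; root-3 ≈ 1.732; golden ratio ≈ 1.618.

A=2:1, B=4:3, C=golden ratio, D=root-3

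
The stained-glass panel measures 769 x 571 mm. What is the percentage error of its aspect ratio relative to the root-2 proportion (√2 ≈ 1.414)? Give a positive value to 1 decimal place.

Ratio = 769 / 571 ≈ 1.3468.
Ideal root-2 ≈ 1.4142. |1.3468 − 1.4142| / 1.4142 ≈ 4.77% → 4.8%.

4.8%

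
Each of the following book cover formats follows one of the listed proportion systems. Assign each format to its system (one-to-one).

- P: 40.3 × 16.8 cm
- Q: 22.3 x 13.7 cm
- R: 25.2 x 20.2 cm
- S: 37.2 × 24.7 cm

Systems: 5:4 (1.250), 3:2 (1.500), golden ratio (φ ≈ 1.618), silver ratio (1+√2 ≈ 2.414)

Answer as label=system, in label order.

P=silver ratio, Q=golden ratio, R=5:4, S=3:2

P = 40.3/16.8 ≈ 2.399 → silver ratio (2.414)
Q = 22.3/13.7 ≈ 1.628 → golden ratio (1.618)
R = 25.2/20.2 ≈ 1.248 → 5:4 (1.250)
S = 37.2/24.7 ≈ 1.506 → 3:2 (1.500)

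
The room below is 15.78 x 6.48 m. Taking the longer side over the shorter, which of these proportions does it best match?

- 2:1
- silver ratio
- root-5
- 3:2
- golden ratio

15.78/6.48 ≈ 2.435. Nearest candidates are silver ratio (2.414, off by 0.021) and root-5 (2.236, off by 0.199).

silver ratio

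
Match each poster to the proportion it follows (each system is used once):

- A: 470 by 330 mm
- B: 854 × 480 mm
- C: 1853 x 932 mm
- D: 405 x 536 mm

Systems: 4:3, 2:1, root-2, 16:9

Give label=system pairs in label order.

A = 470/330 ≈ 1.424 → root-2 (1.414)
B = 854/480 ≈ 1.779 → 16:9 (1.778)
C = 1853/932 ≈ 1.988 → 2:1 (2.000)
D = 536/405 ≈ 1.323 → 4:3 (1.333)

A=root-2, B=16:9, C=2:1, D=4:3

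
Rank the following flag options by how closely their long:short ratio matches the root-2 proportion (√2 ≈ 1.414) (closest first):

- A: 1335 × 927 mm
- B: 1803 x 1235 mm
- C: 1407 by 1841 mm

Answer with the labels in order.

A, B, C

Ratios: A = 1335 / 927 ≈ 1.440; B = 1803 / 1235 ≈ 1.460; C = 1841 / 1407 ≈ 1.308.
|Δ from 1.414|: A 0.026; B 0.046; C 0.106.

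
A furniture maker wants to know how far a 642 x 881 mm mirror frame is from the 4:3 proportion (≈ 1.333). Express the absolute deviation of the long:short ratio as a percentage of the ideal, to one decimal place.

2.9%

Ratio = 881 / 642 ≈ 1.3723.
Ideal 4:3 ≈ 1.3333. |1.3723 − 1.3333| / 1.3333 ≈ 2.93% → 2.9%.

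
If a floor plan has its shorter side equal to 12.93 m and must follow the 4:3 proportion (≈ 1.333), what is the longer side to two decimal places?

17.24 m

4:3 ≈ 1.33333.
Longer side = 12.93 × 1.33333 ≈ 17.2400 → 17.24 m.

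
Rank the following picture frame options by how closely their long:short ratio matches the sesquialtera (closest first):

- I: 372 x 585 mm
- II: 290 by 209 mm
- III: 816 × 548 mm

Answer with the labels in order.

III, I, II

I: 585/372 ≈ 1.573 → |1.573 − 1.500| = 0.073
II: 290/209 ≈ 1.388 → |1.388 − 1.500| = 0.112
III: 816/548 ≈ 1.489 → |1.489 − 1.500| = 0.011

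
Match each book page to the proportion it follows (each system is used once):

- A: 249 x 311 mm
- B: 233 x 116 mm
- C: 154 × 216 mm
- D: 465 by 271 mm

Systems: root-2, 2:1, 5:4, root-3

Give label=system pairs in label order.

A=5:4, B=2:1, C=root-2, D=root-3

A = 311/249 ≈ 1.249 → 5:4 (1.250)
B = 233/116 ≈ 2.009 → 2:1 (2.000)
C = 216/154 ≈ 1.403 → root-2 (1.414)
D = 465/271 ≈ 1.716 → root-3 (1.732)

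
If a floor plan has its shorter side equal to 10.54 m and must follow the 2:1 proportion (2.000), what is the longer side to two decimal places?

2:1 = 2.00000.
Longer side = 10.54 × 2.00000 ≈ 21.0800 → 21.08 m.

21.08 m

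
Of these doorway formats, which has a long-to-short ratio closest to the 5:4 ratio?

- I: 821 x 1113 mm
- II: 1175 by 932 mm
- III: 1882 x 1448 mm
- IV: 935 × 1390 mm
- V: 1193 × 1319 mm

II

Target 5:4 ≈ 1.250.
I: 1.356 (Δ0.106)  II: 1.261 (Δ0.011)  III: 1.300 (Δ0.050)  IV: 1.487 (Δ0.237)  V: 1.106 (Δ0.144)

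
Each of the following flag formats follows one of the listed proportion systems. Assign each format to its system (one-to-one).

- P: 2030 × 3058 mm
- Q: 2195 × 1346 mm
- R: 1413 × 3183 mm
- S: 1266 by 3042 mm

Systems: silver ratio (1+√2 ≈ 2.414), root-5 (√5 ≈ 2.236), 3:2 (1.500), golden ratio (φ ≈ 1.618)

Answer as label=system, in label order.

P=3:2, Q=golden ratio, R=root-5, S=silver ratio

Ratios: P ≈ 1.506; Q ≈ 1.631; R ≈ 2.253; S ≈ 2.403.
Targets: silver ratio ≈ 2.414; root-5 ≈ 2.236; 3:2 ≈ 1.500; golden ratio ≈ 1.618.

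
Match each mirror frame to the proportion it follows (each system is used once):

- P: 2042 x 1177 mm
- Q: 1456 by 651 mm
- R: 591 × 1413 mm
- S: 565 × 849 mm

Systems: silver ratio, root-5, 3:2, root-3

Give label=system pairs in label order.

P=root-3, Q=root-5, R=silver ratio, S=3:2

Ratios: P ≈ 1.735; Q ≈ 2.237; R ≈ 2.391; S ≈ 1.503.
Targets: silver ratio ≈ 2.414; root-5 ≈ 2.236; 3:2 ≈ 1.500; root-3 ≈ 1.732.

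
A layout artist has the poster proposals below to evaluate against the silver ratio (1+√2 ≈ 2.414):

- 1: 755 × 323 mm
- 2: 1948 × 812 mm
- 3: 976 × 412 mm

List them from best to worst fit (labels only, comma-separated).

Ratios: 1 = 755 / 323 ≈ 2.337; 2 = 1948 / 812 ≈ 2.399; 3 = 976 / 412 ≈ 2.369.
|Δ from 2.414|: 1 0.077; 2 0.015; 3 0.045.

2, 3, 1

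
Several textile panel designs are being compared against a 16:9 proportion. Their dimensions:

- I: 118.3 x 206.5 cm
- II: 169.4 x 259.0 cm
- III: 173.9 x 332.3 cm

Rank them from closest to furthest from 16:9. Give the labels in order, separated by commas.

I: 206.5/118.3 ≈ 1.746 → |1.746 − 1.778| = 0.032
II: 259.0/169.4 ≈ 1.529 → |1.529 − 1.778| = 0.249
III: 332.3/173.9 ≈ 1.911 → |1.911 − 1.778| = 0.133

I, III, II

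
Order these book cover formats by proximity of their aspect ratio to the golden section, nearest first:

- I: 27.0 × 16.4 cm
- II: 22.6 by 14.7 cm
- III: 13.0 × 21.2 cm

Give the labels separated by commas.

I: 27.0/16.4 ≈ 1.646 → |1.646 − 1.618| = 0.028
II: 22.6/14.7 ≈ 1.537 → |1.537 − 1.618| = 0.081
III: 21.2/13.0 ≈ 1.631 → |1.631 − 1.618| = 0.013

III, I, II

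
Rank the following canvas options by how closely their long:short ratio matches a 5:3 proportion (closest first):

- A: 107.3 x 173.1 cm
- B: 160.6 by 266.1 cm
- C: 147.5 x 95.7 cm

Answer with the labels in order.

Ratios: A = 173.1 / 107.3 ≈ 1.613; B = 266.1 / 160.6 ≈ 1.657; C = 147.5 / 95.7 ≈ 1.541.
|Δ from 1.667|: A 0.054; B 0.010; C 0.126.

B, A, C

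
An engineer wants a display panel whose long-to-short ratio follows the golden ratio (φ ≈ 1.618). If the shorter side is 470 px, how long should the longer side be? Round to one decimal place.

760.5 px

golden ratio ≈ 1.61803.
Longer side = 470 × 1.61803 ≈ 760.474 → 760.5 px.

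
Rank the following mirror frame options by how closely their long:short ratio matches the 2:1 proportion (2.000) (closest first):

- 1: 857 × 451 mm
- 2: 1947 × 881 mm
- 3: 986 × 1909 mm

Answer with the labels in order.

3, 1, 2

1: 857/451 ≈ 1.900 → |1.900 − 2.000| = 0.100
2: 1947/881 ≈ 2.210 → |2.210 − 2.000| = 0.210
3: 1909/986 ≈ 1.936 → |1.936 − 2.000| = 0.064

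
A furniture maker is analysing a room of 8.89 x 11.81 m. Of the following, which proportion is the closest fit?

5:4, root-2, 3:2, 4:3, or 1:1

Ratio = 11.81 / 8.89 ≈ 1.328.
Distances: 5:4 1.250 (Δ 0.078); root-2 1.414 (Δ 0.086); 3:2 1.500 (Δ 0.172); 4:3 1.333 (Δ 0.005); 1:1 1.000 (Δ 0.328).

4:3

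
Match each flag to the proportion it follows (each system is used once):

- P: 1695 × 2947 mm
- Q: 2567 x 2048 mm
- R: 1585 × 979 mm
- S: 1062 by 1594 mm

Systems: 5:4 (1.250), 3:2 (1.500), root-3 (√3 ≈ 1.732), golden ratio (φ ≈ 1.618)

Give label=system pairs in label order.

P=root-3, Q=5:4, R=golden ratio, S=3:2

Ratios: P ≈ 1.739; Q ≈ 1.253; R ≈ 1.619; S ≈ 1.501.
Targets: 5:4 ≈ 1.250; 3:2 ≈ 1.500; root-3 ≈ 1.732; golden ratio ≈ 1.618.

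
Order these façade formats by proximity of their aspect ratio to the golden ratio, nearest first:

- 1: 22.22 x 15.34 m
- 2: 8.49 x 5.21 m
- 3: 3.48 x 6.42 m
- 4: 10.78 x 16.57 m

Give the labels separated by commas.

Ratios: 1 = 22.22 / 15.34 ≈ 1.449; 2 = 8.49 / 5.21 ≈ 1.630; 3 = 6.42 / 3.48 ≈ 1.845; 4 = 16.57 / 10.78 ≈ 1.537.
|Δ from 1.618|: 1 0.169; 2 0.012; 3 0.227; 4 0.081.

2, 4, 1, 3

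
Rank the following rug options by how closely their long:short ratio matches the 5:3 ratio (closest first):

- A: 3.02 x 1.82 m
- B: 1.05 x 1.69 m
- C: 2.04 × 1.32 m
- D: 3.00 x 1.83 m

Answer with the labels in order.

Ratios: A = 3.02 / 1.82 ≈ 1.659; B = 1.69 / 1.05 ≈ 1.610; C = 2.04 / 1.32 ≈ 1.545; D = 3.00 / 1.83 ≈ 1.639.
|Δ from 1.667|: A 0.008; B 0.057; C 0.122; D 0.028.

A, D, B, C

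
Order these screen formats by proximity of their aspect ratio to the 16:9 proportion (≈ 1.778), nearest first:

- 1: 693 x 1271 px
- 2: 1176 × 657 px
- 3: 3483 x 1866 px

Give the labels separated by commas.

2, 1, 3

Ratios: 1 = 1271 / 693 ≈ 1.834; 2 = 1176 / 657 ≈ 1.790; 3 = 3483 / 1866 ≈ 1.867.
|Δ from 1.778|: 1 0.056; 2 0.012; 3 0.089.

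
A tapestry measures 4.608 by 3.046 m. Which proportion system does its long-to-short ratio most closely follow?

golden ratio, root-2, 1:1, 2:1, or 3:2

3:2

Ratio = 4.608 / 3.046 ≈ 1.513.
Distances: golden ratio 1.618 (Δ 0.105); root-2 1.414 (Δ 0.099); 1:1 1.000 (Δ 0.513); 2:1 2.000 (Δ 0.487); 3:2 1.500 (Δ 0.013).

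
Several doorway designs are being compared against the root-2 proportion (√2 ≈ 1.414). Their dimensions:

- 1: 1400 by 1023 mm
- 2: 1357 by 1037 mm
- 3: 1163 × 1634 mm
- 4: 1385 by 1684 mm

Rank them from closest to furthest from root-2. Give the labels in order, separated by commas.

1: 1400/1023 ≈ 1.369 → |1.369 − 1.414| = 0.045
2: 1357/1037 ≈ 1.309 → |1.309 − 1.414| = 0.105
3: 1634/1163 ≈ 1.405 → |1.405 − 1.414| = 0.009
4: 1684/1385 ≈ 1.216 → |1.216 − 1.414| = 0.198

3, 1, 2, 4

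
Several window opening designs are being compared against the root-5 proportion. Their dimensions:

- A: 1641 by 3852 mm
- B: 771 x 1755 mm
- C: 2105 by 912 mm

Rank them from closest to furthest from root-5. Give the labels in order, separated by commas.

A: 3852/1641 ≈ 2.347 → |2.347 − 2.236| = 0.111
B: 1755/771 ≈ 2.276 → |2.276 − 2.236| = 0.040
C: 2105/912 ≈ 2.308 → |2.308 − 2.236| = 0.072

B, C, A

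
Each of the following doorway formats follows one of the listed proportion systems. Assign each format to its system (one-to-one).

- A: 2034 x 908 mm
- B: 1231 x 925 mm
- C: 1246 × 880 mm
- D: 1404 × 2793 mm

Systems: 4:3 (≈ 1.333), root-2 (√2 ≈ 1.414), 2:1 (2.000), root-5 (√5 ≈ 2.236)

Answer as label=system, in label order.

A=root-5, B=4:3, C=root-2, D=2:1

A = 2034/908 ≈ 2.240 → root-5 (2.236)
B = 1231/925 ≈ 1.331 → 4:3 (1.333)
C = 1246/880 ≈ 1.416 → root-2 (1.414)
D = 2793/1404 ≈ 1.989 → 2:1 (2.000)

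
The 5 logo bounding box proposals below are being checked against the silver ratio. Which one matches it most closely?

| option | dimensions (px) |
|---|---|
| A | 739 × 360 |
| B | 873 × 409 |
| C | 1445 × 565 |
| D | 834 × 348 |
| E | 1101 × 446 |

Target silver ratio ≈ 2.414.
A: 2.053 (Δ0.361)  B: 2.134 (Δ0.280)  C: 2.558 (Δ0.144)  D: 2.397 (Δ0.017)  E: 2.469 (Δ0.055)

D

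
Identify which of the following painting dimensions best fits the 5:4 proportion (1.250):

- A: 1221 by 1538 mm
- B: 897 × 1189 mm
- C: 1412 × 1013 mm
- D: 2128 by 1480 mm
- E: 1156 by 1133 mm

Ratios (long/short): A ≈ 1.260; B ≈ 1.326; C ≈ 1.394; D ≈ 1.438; E ≈ 1.020.
5:4 ≈ 1.250; option A is nearest (Δ 0.010).

A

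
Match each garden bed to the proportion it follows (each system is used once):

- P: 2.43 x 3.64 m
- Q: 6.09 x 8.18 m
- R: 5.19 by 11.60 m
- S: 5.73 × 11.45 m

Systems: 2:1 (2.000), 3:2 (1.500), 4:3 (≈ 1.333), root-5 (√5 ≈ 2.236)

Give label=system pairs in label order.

P = 3.64/2.43 ≈ 1.498 → 3:2 (1.500)
Q = 8.18/6.09 ≈ 1.343 → 4:3 (1.333)
R = 11.60/5.19 ≈ 2.235 → root-5 (2.236)
S = 11.45/5.73 ≈ 1.998 → 2:1 (2.000)

P=3:2, Q=4:3, R=root-5, S=2:1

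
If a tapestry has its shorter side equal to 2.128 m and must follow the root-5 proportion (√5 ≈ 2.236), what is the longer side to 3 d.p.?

4.758 m

root-5 ≈ 2.23607.
Longer side = 2.128 × 2.23607 ≈ 4.75836 → 4.758 m.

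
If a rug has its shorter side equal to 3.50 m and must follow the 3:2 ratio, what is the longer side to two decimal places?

5.25 m

3:2 = 1.50000.
Longer side = 3.50 × 1.50000 ≈ 5.2500 → 5.25 m.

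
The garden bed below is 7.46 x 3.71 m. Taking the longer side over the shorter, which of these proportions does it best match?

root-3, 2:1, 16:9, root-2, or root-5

7.46/3.71 ≈ 2.011. Nearest candidates are 2:1 (2.000, off by 0.011) and root-5 (2.236, off by 0.225).

2:1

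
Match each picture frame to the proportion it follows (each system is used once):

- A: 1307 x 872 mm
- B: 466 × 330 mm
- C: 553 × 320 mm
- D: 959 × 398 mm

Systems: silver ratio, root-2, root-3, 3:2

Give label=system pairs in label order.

A=3:2, B=root-2, C=root-3, D=silver ratio

Ratios: A ≈ 1.499; B ≈ 1.412; C ≈ 1.728; D ≈ 2.410.
Targets: silver ratio ≈ 2.414; root-2 ≈ 1.414; root-3 ≈ 1.732; 3:2 ≈ 1.500.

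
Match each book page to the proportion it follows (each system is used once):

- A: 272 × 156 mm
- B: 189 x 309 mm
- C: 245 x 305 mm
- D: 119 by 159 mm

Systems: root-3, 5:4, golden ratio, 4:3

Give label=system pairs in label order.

A = 272/156 ≈ 1.744 → root-3 (1.732)
B = 309/189 ≈ 1.635 → golden ratio (1.618)
C = 305/245 ≈ 1.245 → 5:4 (1.250)
D = 159/119 ≈ 1.336 → 4:3 (1.333)

A=root-3, B=golden ratio, C=5:4, D=4:3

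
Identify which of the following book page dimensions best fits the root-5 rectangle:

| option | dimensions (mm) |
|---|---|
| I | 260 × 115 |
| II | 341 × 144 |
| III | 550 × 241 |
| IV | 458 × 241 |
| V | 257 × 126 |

Ratios (long/short): I ≈ 2.261; II ≈ 2.368; III ≈ 2.282; IV ≈ 1.900; V ≈ 2.040.
root-5 ≈ 2.236; option I is nearest (Δ 0.025).

I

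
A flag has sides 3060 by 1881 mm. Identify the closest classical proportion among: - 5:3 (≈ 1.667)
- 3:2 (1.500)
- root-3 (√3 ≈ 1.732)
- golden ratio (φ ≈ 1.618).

3060/1881 ≈ 1.627. Nearest candidates are golden ratio (1.618, off by 0.009) and 5:3 (1.667, off by 0.040).

golden ratio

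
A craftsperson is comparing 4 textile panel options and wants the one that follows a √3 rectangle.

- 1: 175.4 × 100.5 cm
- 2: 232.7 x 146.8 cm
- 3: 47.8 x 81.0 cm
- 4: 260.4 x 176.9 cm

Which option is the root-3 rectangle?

1

Ratios (long/short): 1 ≈ 1.745; 2 ≈ 1.585; 3 ≈ 1.695; 4 ≈ 1.472.
root-3 ≈ 1.732; option 1 is nearest (Δ 0.013).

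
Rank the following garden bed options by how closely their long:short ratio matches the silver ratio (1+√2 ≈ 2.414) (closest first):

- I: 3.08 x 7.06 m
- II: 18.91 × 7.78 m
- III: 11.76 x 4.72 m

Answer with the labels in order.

II, III, I

Ratios: I = 7.06 / 3.08 ≈ 2.292; II = 18.91 / 7.78 ≈ 2.431; III = 11.76 / 4.72 ≈ 2.492.
|Δ from 2.414|: I 0.122; II 0.017; III 0.078.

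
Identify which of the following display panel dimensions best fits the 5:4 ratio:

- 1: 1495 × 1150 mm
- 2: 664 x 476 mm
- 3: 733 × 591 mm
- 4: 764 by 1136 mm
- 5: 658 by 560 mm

Ratios (long/short): 1 ≈ 1.300; 2 ≈ 1.395; 3 ≈ 1.240; 4 ≈ 1.487; 5 ≈ 1.175.
5:4 ≈ 1.250; option 3 is nearest (Δ 0.010).

3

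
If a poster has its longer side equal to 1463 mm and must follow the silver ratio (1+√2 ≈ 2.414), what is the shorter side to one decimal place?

silver ratio ≈ 2.41421.
Shorter side = 1463 ÷ 2.41421 ≈ 605.995 → 606.0 mm.

606.0 mm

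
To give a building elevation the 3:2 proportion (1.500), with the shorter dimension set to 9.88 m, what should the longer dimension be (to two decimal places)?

14.82 m

3:2 = 1.50000.
Longer side = 9.88 × 1.50000 ≈ 14.8200 → 14.82 m.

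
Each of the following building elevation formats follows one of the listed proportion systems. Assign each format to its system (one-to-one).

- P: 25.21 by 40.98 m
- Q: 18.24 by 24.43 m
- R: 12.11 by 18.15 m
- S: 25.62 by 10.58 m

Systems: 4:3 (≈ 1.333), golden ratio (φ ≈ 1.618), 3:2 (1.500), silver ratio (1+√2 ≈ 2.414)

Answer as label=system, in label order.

P=golden ratio, Q=4:3, R=3:2, S=silver ratio

Ratios: P ≈ 1.626; Q ≈ 1.339; R ≈ 1.499; S ≈ 2.422.
Targets: 4:3 ≈ 1.333; golden ratio ≈ 1.618; 3:2 ≈ 1.500; silver ratio ≈ 2.414.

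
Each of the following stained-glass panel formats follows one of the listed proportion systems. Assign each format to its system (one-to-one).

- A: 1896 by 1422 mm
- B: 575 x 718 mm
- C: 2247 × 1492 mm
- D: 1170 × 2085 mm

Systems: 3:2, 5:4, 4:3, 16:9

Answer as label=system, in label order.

A=4:3, B=5:4, C=3:2, D=16:9

Ratios: A ≈ 1.333; B ≈ 1.249; C ≈ 1.506; D ≈ 1.782.
Targets: 3:2 ≈ 1.500; 5:4 ≈ 1.250; 4:3 ≈ 1.333; 16:9 ≈ 1.778.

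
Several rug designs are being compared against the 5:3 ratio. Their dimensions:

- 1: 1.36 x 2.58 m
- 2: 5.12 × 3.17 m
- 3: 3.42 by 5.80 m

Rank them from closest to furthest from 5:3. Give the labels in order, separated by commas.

1: 2.58/1.36 ≈ 1.897 → |1.897 − 1.667| = 0.230
2: 5.12/3.17 ≈ 1.615 → |1.615 − 1.667| = 0.052
3: 5.80/3.42 ≈ 1.696 → |1.696 − 1.667| = 0.029

3, 2, 1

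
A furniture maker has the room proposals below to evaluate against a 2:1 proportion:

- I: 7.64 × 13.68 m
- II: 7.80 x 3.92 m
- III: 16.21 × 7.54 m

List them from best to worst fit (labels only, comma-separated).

II, III, I

I: 13.68/7.64 ≈ 1.791 → |1.791 − 2.000| = 0.209
II: 7.80/3.92 ≈ 1.990 → |1.990 − 2.000| = 0.010
III: 16.21/7.54 ≈ 2.150 → |2.150 − 2.000| = 0.150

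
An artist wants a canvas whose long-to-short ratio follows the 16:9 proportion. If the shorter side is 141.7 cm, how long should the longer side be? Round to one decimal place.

16:9 ≈ 1.77778.
Longer side = 141.7 × 1.77778 ≈ 251.911 → 251.9 cm.

251.9 cm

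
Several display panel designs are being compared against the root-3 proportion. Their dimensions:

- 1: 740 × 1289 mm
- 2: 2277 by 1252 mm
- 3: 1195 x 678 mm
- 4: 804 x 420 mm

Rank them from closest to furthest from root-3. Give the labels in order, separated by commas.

Ratios: 1 = 1289 / 740 ≈ 1.742; 2 = 2277 / 1252 ≈ 1.819; 3 = 1195 / 678 ≈ 1.763; 4 = 804 / 420 ≈ 1.914.
|Δ from 1.732|: 1 0.010; 2 0.087; 3 0.031; 4 0.182.

1, 3, 2, 4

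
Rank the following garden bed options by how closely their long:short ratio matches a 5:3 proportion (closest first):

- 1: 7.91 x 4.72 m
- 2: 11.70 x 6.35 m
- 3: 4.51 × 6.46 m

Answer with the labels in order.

Ratios: 1 = 7.91 / 4.72 ≈ 1.676; 2 = 11.70 / 6.35 ≈ 1.843; 3 = 6.46 / 4.51 ≈ 1.432.
|Δ from 1.667|: 1 0.009; 2 0.176; 3 0.235.

1, 2, 3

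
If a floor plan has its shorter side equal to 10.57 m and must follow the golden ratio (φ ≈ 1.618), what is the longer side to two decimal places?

17.10 m

golden ratio ≈ 1.61803.
Longer side = 10.57 × 1.61803 ≈ 17.1026 → 17.10 m.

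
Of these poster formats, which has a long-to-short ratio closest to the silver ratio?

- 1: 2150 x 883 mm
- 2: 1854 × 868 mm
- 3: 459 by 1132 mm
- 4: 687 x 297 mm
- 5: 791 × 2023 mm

Ratios (long/short): 1 ≈ 2.435; 2 ≈ 2.136; 3 ≈ 2.466; 4 ≈ 2.313; 5 ≈ 2.558.
silver ratio ≈ 2.414; option 1 is nearest (Δ 0.021).

1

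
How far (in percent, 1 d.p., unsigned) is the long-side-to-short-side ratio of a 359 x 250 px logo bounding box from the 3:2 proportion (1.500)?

4.3%

Ratio = 359 / 250 ≈ 1.4360.
Ideal 3:2 = 1.5000. |1.4360 − 1.5000| / 1.5000 ≈ 4.27% → 4.3%.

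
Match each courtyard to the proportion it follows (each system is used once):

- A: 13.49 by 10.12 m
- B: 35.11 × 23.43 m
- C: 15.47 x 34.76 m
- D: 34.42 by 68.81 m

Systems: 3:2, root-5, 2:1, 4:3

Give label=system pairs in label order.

A = 13.49/10.12 ≈ 1.333 → 4:3 (1.333)
B = 35.11/23.43 ≈ 1.499 → 3:2 (1.500)
C = 34.76/15.47 ≈ 2.247 → root-5 (2.236)
D = 68.81/34.42 ≈ 1.999 → 2:1 (2.000)

A=4:3, B=3:2, C=root-5, D=2:1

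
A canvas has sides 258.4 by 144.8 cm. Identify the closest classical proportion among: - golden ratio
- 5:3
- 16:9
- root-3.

16:9

Ratio = 258.4 / 144.8 ≈ 1.785.
Distances: golden ratio 1.618 (Δ 0.167); 5:3 1.667 (Δ 0.118); 16:9 1.778 (Δ 0.007); root-3 1.732 (Δ 0.053).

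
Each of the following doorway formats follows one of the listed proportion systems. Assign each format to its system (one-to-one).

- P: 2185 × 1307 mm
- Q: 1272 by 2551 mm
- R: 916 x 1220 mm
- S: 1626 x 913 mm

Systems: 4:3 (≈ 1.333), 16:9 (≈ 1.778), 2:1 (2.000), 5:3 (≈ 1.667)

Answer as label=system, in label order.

P=5:3, Q=2:1, R=4:3, S=16:9

P = 2185/1307 ≈ 1.672 → 5:3 (1.667)
Q = 2551/1272 ≈ 2.006 → 2:1 (2.000)
R = 1220/916 ≈ 1.332 → 4:3 (1.333)
S = 1626/913 ≈ 1.781 → 16:9 (1.778)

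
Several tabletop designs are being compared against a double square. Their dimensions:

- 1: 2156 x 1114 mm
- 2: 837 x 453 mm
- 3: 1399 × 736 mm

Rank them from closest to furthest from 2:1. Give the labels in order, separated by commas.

1, 3, 2

1: 2156/1114 ≈ 1.935 → |1.935 − 2.000| = 0.065
2: 837/453 ≈ 1.848 → |1.848 − 2.000| = 0.152
3: 1399/736 ≈ 1.901 → |1.901 − 2.000| = 0.099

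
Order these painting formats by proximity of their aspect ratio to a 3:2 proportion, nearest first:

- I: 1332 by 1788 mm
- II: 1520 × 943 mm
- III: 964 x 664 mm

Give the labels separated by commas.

I: 1788/1332 ≈ 1.342 → |1.342 − 1.500| = 0.158
II: 1520/943 ≈ 1.612 → |1.612 − 1.500| = 0.112
III: 964/664 ≈ 1.452 → |1.452 − 1.500| = 0.048

III, II, I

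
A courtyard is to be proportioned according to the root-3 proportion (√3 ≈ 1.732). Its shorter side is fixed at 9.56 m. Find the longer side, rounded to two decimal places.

16.56 m

root-3 ≈ 1.73205.
Longer side = 9.56 × 1.73205 ≈ 16.5584 → 16.56 m.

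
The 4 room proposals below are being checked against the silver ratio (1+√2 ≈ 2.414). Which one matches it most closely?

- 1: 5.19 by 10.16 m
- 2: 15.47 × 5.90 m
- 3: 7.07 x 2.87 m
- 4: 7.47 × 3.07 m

4

Ratios (long/short): 1 ≈ 1.958; 2 ≈ 2.622; 3 ≈ 2.463; 4 ≈ 2.433.
silver ratio ≈ 2.414; option 4 is nearest (Δ 0.019).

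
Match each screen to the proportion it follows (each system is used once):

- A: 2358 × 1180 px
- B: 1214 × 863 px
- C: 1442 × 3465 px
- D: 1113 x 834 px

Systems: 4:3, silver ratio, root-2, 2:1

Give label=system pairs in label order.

Ratios: A ≈ 1.998; B ≈ 1.407; C ≈ 2.403; D ≈ 1.335.
Targets: 4:3 ≈ 1.333; silver ratio ≈ 2.414; root-2 ≈ 1.414; 2:1 ≈ 2.000.

A=2:1, B=root-2, C=silver ratio, D=4:3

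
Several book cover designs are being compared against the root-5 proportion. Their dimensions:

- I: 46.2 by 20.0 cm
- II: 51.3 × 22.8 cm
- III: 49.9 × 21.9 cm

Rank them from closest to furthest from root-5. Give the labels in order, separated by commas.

II, III, I

I: 46.2/20.0 ≈ 2.310 → |2.310 − 2.236| = 0.074
II: 51.3/22.8 ≈ 2.250 → |2.250 − 2.236| = 0.014
III: 49.9/21.9 ≈ 2.279 → |2.279 − 2.236| = 0.043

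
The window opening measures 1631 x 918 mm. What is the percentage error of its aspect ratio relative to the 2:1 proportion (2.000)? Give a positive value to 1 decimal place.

11.2%

Ratio = 1631 / 918 ≈ 1.7767.
Ideal 2:1 = 2.0000. |1.7767 − 2.0000| / 2.0000 ≈ 11.17% → 11.2%.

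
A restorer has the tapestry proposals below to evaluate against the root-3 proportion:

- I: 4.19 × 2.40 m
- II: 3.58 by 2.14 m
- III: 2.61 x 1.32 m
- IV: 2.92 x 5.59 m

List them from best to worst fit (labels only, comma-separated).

I, II, IV, III

I: 4.19/2.40 ≈ 1.746 → |1.746 − 1.732| = 0.014
II: 3.58/2.14 ≈ 1.673 → |1.673 − 1.732| = 0.059
III: 2.61/1.32 ≈ 1.977 → |1.977 − 1.732| = 0.245
IV: 5.59/2.92 ≈ 1.914 → |1.914 − 1.732| = 0.182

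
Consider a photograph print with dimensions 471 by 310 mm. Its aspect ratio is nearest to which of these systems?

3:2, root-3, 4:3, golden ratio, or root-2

471/310 ≈ 1.519. Nearest candidates are 3:2 (1.500, off by 0.019) and golden ratio (1.618, off by 0.099).

3:2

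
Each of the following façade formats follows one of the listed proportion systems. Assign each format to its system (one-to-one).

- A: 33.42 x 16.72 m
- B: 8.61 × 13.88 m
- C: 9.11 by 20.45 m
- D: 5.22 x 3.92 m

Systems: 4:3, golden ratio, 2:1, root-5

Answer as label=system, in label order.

A = 33.42/16.72 ≈ 1.999 → 2:1 (2.000)
B = 13.88/8.61 ≈ 1.612 → golden ratio (1.618)
C = 20.45/9.11 ≈ 2.245 → root-5 (2.236)
D = 5.22/3.92 ≈ 1.332 → 4:3 (1.333)

A=2:1, B=golden ratio, C=root-5, D=4:3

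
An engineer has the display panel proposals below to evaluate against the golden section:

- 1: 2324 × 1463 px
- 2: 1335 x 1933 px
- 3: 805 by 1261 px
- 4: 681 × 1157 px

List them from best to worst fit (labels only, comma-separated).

Ratios: 1 = 2324 / 1463 ≈ 1.589; 2 = 1933 / 1335 ≈ 1.448; 3 = 1261 / 805 ≈ 1.566; 4 = 1157 / 681 ≈ 1.699.
|Δ from 1.618|: 1 0.029; 2 0.170; 3 0.052; 4 0.081.

1, 3, 4, 2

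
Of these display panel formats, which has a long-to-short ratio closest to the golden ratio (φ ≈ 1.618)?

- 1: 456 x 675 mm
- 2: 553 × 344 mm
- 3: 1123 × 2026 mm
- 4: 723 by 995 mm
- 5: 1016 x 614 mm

Target golden ratio ≈ 1.618.
1: 1.480 (Δ0.138)  2: 1.608 (Δ0.010)  3: 1.804 (Δ0.186)  4: 1.376 (Δ0.242)  5: 1.655 (Δ0.037)

2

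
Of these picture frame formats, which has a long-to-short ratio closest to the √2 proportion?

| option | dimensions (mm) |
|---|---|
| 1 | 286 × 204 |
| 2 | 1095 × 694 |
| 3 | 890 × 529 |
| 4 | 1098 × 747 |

Target root-2 ≈ 1.414.
1: 1.402 (Δ0.012)  2: 1.578 (Δ0.164)  3: 1.682 (Δ0.268)  4: 1.470 (Δ0.056)

1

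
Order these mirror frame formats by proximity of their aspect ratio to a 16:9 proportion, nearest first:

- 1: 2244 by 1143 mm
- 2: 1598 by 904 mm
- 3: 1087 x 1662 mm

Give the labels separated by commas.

2, 1, 3

1: 2244/1143 ≈ 1.963 → |1.963 − 1.778| = 0.185
2: 1598/904 ≈ 1.768 → |1.768 − 1.778| = 0.010
3: 1662/1087 ≈ 1.529 → |1.529 − 1.778| = 0.249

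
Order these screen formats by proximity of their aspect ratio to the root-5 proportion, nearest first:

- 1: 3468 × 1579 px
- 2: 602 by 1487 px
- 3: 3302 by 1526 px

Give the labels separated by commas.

1: 3468/1579 ≈ 2.196 → |2.196 − 2.236| = 0.040
2: 1487/602 ≈ 2.470 → |2.470 − 2.236| = 0.234
3: 3302/1526 ≈ 2.164 → |2.164 − 2.236| = 0.072

1, 3, 2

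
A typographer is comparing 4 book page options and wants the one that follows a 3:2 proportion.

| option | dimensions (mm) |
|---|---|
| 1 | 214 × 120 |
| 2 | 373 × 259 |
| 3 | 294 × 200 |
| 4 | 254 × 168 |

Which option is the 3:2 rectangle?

4

Target 3:2 ≈ 1.500.
1: 1.783 (Δ0.283)  2: 1.440 (Δ0.060)  3: 1.470 (Δ0.030)  4: 1.512 (Δ0.012)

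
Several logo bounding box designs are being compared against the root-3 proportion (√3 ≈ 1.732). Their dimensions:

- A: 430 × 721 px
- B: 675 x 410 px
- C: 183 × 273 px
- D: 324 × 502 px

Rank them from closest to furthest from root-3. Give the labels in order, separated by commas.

A: 721/430 ≈ 1.677 → |1.677 − 1.732| = 0.055
B: 675/410 ≈ 1.646 → |1.646 − 1.732| = 0.086
C: 273/183 ≈ 1.492 → |1.492 − 1.732| = 0.240
D: 502/324 ≈ 1.549 → |1.549 − 1.732| = 0.183

A, B, D, C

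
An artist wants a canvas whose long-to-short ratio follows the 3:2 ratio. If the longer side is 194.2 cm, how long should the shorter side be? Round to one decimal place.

129.5 cm

3:2 = 1.50000.
Shorter side = 194.2 ÷ 1.50000 ≈ 129.467 → 129.5 cm.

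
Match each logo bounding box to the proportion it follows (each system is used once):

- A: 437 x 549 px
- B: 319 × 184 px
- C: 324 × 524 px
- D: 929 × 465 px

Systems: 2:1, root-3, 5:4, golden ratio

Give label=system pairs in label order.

A=5:4, B=root-3, C=golden ratio, D=2:1

A = 549/437 ≈ 1.256 → 5:4 (1.250)
B = 319/184 ≈ 1.734 → root-3 (1.732)
C = 524/324 ≈ 1.617 → golden ratio (1.618)
D = 929/465 ≈ 1.998 → 2:1 (2.000)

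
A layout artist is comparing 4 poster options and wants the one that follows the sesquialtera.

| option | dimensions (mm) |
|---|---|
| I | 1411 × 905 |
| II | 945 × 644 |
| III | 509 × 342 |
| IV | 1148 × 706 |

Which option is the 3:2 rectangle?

Target 3:2 ≈ 1.500.
I: 1.559 (Δ0.059)  II: 1.467 (Δ0.033)  III: 1.488 (Δ0.012)  IV: 1.626 (Δ0.126)

III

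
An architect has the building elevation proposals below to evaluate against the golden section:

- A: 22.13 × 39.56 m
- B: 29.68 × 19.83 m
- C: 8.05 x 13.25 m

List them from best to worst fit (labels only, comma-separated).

C, B, A

A: 39.56/22.13 ≈ 1.788 → |1.788 − 1.618| = 0.170
B: 29.68/19.83 ≈ 1.497 → |1.497 − 1.618| = 0.121
C: 13.25/8.05 ≈ 1.646 → |1.646 − 1.618| = 0.028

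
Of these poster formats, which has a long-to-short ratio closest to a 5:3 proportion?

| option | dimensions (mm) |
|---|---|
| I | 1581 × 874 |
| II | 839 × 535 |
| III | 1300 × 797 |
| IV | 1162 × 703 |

IV

Ratios (long/short): I ≈ 1.809; II ≈ 1.568; III ≈ 1.631; IV ≈ 1.653.
5:3 ≈ 1.667; option IV is nearest (Δ 0.014).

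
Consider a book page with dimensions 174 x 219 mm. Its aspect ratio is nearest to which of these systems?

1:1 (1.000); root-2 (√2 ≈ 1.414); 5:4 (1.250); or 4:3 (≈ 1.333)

5:4

Ratio = 219 / 174 ≈ 1.259.
Distances: 1:1 1.000 (Δ 0.259); root-2 1.414 (Δ 0.155); 5:4 1.250 (Δ 0.009); 4:3 1.333 (Δ 0.074).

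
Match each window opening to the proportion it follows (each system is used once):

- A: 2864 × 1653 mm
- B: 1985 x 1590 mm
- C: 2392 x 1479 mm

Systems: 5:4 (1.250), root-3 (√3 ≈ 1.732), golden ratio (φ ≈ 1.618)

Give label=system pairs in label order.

A = 2864/1653 ≈ 1.733 → root-3 (1.732)
B = 1985/1590 ≈ 1.248 → 5:4 (1.250)
C = 2392/1479 ≈ 1.617 → golden ratio (1.618)

A=root-3, B=5:4, C=golden ratio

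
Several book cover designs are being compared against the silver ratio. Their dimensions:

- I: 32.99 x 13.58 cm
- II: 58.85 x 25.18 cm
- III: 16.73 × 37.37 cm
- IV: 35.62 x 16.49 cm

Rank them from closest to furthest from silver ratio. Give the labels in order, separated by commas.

I: 32.99/13.58 ≈ 2.429 → |2.429 − 2.414| = 0.015
II: 58.85/25.18 ≈ 2.337 → |2.337 − 2.414| = 0.077
III: 37.37/16.73 ≈ 2.234 → |2.234 − 2.414| = 0.180
IV: 35.62/16.49 ≈ 2.160 → |2.160 − 2.414| = 0.254

I, II, III, IV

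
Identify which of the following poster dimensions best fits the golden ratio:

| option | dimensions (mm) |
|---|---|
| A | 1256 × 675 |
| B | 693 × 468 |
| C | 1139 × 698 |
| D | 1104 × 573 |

Target golden ratio ≈ 1.618.
A: 1.861 (Δ0.243)  B: 1.481 (Δ0.137)  C: 1.632 (Δ0.014)  D: 1.927 (Δ0.309)

C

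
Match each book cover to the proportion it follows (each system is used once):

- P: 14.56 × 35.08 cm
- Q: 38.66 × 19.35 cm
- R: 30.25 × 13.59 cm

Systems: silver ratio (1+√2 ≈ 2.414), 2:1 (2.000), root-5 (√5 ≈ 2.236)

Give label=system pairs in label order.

Ratios: P ≈ 2.409; Q ≈ 1.998; R ≈ 2.226.
Targets: silver ratio ≈ 2.414; 2:1 ≈ 2.000; root-5 ≈ 2.236.

P=silver ratio, Q=2:1, R=root-5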